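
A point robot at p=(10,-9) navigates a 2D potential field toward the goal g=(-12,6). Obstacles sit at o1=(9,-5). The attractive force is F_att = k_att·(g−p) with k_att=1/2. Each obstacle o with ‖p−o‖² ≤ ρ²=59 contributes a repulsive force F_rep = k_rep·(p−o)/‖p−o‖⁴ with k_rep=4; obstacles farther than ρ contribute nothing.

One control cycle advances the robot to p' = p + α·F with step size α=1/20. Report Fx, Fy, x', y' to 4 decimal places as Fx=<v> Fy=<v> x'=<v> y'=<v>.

F_att = 1/2·(g−p) = 1/2·(-22,15) = (-11.0000,7.5000)
o1: d²=17 ≤ ρ²=59; F_rep = 4·(1,-4)/17² = (0.0138,-0.0554)
F = F_att + ΣF_rep = (-10.9862,7.4446)
p' = p + 1/20·F = (9.4507,-8.6278)

Fx=-10.9862 Fy=7.4446 x'=9.4507 y'=-8.6278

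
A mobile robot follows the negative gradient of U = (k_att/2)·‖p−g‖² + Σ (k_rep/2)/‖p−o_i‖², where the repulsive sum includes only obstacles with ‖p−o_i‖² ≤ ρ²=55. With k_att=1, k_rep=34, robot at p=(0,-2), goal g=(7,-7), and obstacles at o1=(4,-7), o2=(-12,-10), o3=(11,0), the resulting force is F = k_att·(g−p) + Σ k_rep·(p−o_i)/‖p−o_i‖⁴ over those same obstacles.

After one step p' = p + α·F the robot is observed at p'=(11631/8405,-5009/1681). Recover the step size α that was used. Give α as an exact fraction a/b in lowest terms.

α = 1/5

F_att = 1·(g−p) = 1·(7,-5) = (7.0000,-5.0000)
o1: d²=41 ≤ ρ²=55; F_rep = 34·(-4,5)/41² = (-0.0809,0.1011)
o2: d²=208 > ρ²=55 → inactive
o3: d²=125 > ρ²=55 → inactive
F = F_att + ΣF_rep = (6.9191,-4.8989)
Δp = p'−p = (1.3838,-0.9798); α = Δx/Fx = (11631/8405) / (11631/1681) = 1/5
check: Δy/Fy = (-1647/1681) / (-8235/1681) = 1/5 ✓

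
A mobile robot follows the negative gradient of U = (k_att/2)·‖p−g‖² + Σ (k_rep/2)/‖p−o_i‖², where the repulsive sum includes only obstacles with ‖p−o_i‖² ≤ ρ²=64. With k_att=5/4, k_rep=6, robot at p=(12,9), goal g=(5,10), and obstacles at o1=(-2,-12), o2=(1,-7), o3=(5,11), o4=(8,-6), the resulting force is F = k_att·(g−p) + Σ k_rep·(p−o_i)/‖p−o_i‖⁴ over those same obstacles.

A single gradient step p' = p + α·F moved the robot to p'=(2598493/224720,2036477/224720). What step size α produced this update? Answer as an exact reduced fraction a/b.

α = 1/20

F_att = 5/4·(g−p) = 5/4·(-7,1) = (-8.7500,1.2500)
o1: d²=637 > ρ²=64 → inactive
o2: d²=377 > ρ²=64 → inactive
o3: d²=53 ≤ ρ²=64; F_rep = 6·(7,-2)/53² = (0.0150,-0.0043)
o4: d²=241 > ρ²=64 → inactive
F = F_att + ΣF_rep = (-8.7350,1.2457)
Δp = p'−p = (-0.4368,0.0623); α = Δx/Fx = (-98147/224720) / (-98147/11236) = 1/20
check: Δy/Fy = (13997/224720) / (13997/11236) = 1/20 ✓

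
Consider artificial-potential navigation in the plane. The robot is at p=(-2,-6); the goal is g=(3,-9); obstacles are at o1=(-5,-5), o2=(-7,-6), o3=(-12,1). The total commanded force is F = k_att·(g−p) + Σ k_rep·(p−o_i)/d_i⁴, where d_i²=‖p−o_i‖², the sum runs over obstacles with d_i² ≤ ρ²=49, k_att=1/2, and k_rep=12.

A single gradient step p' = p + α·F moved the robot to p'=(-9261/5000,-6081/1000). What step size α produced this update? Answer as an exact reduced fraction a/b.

F_att = 1/2·(g−p) = 1/2·(5,-3) = (2.5000,-1.5000)
o1: d²=10 ≤ ρ²=49; F_rep = 12·(3,-1)/10² = (0.3600,-0.1200)
o2: d²=25 ≤ ρ²=49; F_rep = 12·(5,0)/25² = (0.0960,0.0000)
o3: d²=149 > ρ²=49 → inactive
F = F_att + ΣF_rep = (2.9560,-1.6200)
Δp = p'−p = (0.1478,-0.0810); α = Δx/Fx = (739/5000) / (739/250) = 1/20
check: Δy/Fy = (-81/1000) / (-81/50) = 1/20 ✓

α = 1/20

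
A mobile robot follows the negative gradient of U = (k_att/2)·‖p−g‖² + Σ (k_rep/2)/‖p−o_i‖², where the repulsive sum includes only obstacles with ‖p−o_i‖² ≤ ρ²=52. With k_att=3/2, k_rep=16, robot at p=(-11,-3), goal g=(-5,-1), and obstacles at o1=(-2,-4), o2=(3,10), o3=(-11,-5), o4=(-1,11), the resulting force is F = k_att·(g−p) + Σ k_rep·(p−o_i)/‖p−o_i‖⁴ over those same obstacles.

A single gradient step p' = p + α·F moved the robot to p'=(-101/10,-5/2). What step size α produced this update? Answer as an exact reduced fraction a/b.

α = 1/10

F_att = 3/2·(g−p) = 3/2·(6,2) = (9.0000,3.0000)
o1: d²=82 > ρ²=52 → inactive
o2: d²=365 > ρ²=52 → inactive
o3: d²=4 ≤ ρ²=52; F_rep = 16·(0,2)/4² = (0.0000,2.0000)
o4: d²=296 > ρ²=52 → inactive
F = F_att + ΣF_rep = (9.0000,5.0000)
Δp = p'−p = (0.9000,0.5000); α = Δx/Fx = (9/10) / (9) = 1/10
check: Δy/Fy = (1/2) / (5) = 1/10 ✓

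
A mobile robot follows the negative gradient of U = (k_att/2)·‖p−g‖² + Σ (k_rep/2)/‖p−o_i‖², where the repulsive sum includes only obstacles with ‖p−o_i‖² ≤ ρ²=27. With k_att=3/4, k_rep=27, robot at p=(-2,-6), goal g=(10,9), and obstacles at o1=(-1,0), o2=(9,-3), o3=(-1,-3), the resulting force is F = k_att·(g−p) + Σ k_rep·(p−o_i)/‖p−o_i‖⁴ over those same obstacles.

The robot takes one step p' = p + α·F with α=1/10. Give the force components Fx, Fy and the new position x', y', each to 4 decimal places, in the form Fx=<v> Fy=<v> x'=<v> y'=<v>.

F_att = 3/4·(g−p) = 3/4·(12,15) = (9.0000,11.2500)
o1: d²=37 > ρ²=27 → inactive
o2: d²=130 > ρ²=27 → inactive
o3: d²=10 ≤ ρ²=27; F_rep = 27·(-1,-3)/10² = (-0.2700,-0.8100)
F = F_att + ΣF_rep = (8.7300,10.4400)
p' = p + 1/10·F = (-1.1270,-4.9560)

Fx=8.7300 Fy=10.4400 x'=-1.1270 y'=-4.9560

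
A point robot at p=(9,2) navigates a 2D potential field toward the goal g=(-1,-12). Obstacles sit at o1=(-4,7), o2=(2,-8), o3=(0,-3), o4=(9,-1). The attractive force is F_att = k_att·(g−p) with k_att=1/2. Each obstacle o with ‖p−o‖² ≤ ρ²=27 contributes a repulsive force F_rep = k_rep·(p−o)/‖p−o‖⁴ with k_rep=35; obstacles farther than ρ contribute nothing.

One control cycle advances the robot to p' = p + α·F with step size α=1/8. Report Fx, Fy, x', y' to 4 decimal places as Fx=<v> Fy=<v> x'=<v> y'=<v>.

Fx=-5.0000 Fy=-5.7037 x'=8.3750 y'=1.2870

F_att = 1/2·(g−p) = 1/2·(-10,-14) = (-5.0000,-7.0000)
o1: d²=194 > ρ²=27 → inactive
o2: d²=149 > ρ²=27 → inactive
o3: d²=106 > ρ²=27 → inactive
o4: d²=9 ≤ ρ²=27; F_rep = 35·(0,3)/9² = (0.0000,1.2963)
F = F_att + ΣF_rep = (-5.0000,-5.7037)
p' = p + 1/8·F = (8.3750,1.2870)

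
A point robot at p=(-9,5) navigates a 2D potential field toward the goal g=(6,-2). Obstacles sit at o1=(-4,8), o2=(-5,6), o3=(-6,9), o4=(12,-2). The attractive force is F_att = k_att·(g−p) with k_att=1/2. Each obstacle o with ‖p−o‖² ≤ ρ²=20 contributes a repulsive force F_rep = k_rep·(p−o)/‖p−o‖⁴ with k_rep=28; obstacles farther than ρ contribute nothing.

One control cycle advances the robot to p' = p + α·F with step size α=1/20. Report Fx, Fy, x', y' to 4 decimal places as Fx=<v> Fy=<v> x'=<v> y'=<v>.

Fx=7.1125 Fy=-3.5969 x'=-8.6444 y'=4.8202

F_att = 1/2·(g−p) = 1/2·(15,-7) = (7.5000,-3.5000)
o1: d²=34 > ρ²=20 → inactive
o2: d²=17 ≤ ρ²=20; F_rep = 28·(-4,-1)/17² = (-0.3875,-0.0969)
o3: d²=25 > ρ²=20 → inactive
o4: d²=490 > ρ²=20 → inactive
F = F_att + ΣF_rep = (7.1125,-3.5969)
p' = p + 1/20·F = (-8.6444,4.8202)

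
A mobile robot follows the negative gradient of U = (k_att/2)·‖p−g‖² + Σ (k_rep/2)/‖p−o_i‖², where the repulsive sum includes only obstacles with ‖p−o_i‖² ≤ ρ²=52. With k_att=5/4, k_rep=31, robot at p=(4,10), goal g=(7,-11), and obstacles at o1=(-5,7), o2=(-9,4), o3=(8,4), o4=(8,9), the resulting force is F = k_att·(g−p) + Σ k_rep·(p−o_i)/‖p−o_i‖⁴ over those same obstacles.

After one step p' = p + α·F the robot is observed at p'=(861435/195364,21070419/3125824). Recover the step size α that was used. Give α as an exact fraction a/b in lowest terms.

α = 1/8

F_att = 5/4·(g−p) = 5/4·(3,-21) = (3.7500,-26.2500)
o1: d²=90 > ρ²=52 → inactive
o2: d²=205 > ρ²=52 → inactive
o3: d²=52 ≤ ρ²=52; F_rep = 31·(-4,6)/52² = (-0.0459,0.0688)
o4: d²=17 ≤ ρ²=52; F_rep = 31·(-4,1)/17² = (-0.4291,0.1073)
F = F_att + ΣF_rep = (3.2751,-26.0739)
Δp = p'−p = (0.4094,-3.2592); α = Δx/Fx = (79979/195364) / (159958/48841) = 1/8
check: Δy/Fy = (-10187821/3125824) / (-10187821/390728) = 1/8 ✓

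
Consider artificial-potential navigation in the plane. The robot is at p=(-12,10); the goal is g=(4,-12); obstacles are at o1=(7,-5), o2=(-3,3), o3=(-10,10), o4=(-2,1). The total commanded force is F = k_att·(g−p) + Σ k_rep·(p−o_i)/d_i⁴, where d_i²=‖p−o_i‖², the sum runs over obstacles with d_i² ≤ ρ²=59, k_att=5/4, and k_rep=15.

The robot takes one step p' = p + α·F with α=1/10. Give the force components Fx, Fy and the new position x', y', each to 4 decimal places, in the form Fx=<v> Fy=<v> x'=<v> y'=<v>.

F_att = 5/4·(g−p) = 5/4·(16,-22) = (20.0000,-27.5000)
o1: d²=586 > ρ²=59 → inactive
o2: d²=130 > ρ²=59 → inactive
o3: d²=4 ≤ ρ²=59; F_rep = 15·(-2,0)/4² = (-1.8750,0.0000)
o4: d²=181 > ρ²=59 → inactive
F = F_att + ΣF_rep = (18.1250,-27.5000)
p' = p + 1/10·F = (-10.1875,7.2500)

Fx=18.1250 Fy=-27.5000 x'=-10.1875 y'=7.2500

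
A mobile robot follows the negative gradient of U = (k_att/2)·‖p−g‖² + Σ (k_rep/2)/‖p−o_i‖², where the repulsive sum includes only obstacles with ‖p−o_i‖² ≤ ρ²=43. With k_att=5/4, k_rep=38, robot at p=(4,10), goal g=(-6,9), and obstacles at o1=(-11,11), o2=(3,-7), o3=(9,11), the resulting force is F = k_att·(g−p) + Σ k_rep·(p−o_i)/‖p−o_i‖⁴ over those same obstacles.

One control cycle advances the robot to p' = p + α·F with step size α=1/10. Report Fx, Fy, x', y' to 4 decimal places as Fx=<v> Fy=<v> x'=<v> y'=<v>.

Fx=-12.7811 Fy=-1.3062 x'=2.7219 y'=9.8694

F_att = 5/4·(g−p) = 5/4·(-10,-1) = (-12.5000,-1.2500)
o1: d²=226 > ρ²=43 → inactive
o2: d²=290 > ρ²=43 → inactive
o3: d²=26 ≤ ρ²=43; F_rep = 38·(-5,-1)/26² = (-0.2811,-0.0562)
F = F_att + ΣF_rep = (-12.7811,-1.3062)
p' = p + 1/10·F = (2.7219,9.8694)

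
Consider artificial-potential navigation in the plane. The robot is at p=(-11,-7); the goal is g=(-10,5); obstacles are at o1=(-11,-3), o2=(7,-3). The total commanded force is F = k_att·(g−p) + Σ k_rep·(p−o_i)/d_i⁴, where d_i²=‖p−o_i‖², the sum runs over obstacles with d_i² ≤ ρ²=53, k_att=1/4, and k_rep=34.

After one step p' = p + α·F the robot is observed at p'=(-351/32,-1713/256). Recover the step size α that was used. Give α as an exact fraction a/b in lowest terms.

F_att = 1/4·(g−p) = 1/4·(1,12) = (0.2500,3.0000)
o1: d²=16 ≤ ρ²=53; F_rep = 34·(0,-4)/16² = (0.0000,-0.5312)
o2: d²=340 > ρ²=53 → inactive
F = F_att + ΣF_rep = (0.2500,2.4688)
Δp = p'−p = (0.0312,0.3086); α = Δx/Fx = (1/32) / (1/4) = 1/8
check: Δy/Fy = (79/256) / (79/32) = 1/8 ✓

α = 1/8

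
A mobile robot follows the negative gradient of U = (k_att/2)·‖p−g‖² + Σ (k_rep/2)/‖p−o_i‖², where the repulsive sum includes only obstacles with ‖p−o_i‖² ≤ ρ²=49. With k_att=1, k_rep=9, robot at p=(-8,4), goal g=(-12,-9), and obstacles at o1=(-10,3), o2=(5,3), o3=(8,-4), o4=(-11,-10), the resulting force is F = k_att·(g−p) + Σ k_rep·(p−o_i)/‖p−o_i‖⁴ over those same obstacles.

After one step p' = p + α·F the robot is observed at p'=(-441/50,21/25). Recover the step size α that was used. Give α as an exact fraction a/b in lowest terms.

F_att = 1·(g−p) = 1·(-4,-13) = (-4.0000,-13.0000)
o1: d²=5 ≤ ρ²=49; F_rep = 9·(2,1)/5² = (0.7200,0.3600)
o2: d²=170 > ρ²=49 → inactive
o3: d²=320 > ρ²=49 → inactive
o4: d²=205 > ρ²=49 → inactive
F = F_att + ΣF_rep = (-3.2800,-12.6400)
Δp = p'−p = (-0.8200,-3.1600); α = Δx/Fx = (-41/50) / (-82/25) = 1/4
check: Δy/Fy = (-79/25) / (-316/25) = 1/4 ✓

α = 1/4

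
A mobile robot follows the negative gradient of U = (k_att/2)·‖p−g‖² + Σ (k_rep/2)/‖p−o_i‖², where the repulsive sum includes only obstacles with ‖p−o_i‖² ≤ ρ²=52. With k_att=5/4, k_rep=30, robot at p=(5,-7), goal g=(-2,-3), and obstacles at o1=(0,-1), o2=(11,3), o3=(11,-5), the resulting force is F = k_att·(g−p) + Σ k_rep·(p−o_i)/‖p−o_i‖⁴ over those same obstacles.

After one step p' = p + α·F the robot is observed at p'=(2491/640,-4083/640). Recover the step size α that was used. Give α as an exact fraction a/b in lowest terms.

F_att = 5/4·(g−p) = 5/4·(-7,4) = (-8.7500,5.0000)
o1: d²=61 > ρ²=52 → inactive
o2: d²=136 > ρ²=52 → inactive
o3: d²=40 ≤ ρ²=52; F_rep = 30·(-6,-2)/40² = (-0.1125,-0.0375)
F = F_att + ΣF_rep = (-8.8625,4.9625)
Δp = p'−p = (-1.1078,0.6203); α = Δx/Fx = (-709/640) / (-709/80) = 1/8
check: Δy/Fy = (397/640) / (397/80) = 1/8 ✓

α = 1/8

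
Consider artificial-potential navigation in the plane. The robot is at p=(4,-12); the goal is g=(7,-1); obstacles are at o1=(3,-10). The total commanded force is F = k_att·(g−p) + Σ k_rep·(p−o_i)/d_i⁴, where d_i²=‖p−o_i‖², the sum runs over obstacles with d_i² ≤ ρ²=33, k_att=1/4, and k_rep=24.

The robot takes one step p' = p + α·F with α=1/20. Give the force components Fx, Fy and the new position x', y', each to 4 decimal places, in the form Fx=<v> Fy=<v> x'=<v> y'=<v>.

Fx=1.7100 Fy=0.8300 x'=4.0855 y'=-11.9585

F_att = 1/4·(g−p) = 1/4·(3,11) = (0.7500,2.7500)
o1: d²=5 ≤ ρ²=33; F_rep = 24·(1,-2)/5² = (0.9600,-1.9200)
F = F_att + ΣF_rep = (1.7100,0.8300)
p' = p + 1/20·F = (4.0855,-11.9585)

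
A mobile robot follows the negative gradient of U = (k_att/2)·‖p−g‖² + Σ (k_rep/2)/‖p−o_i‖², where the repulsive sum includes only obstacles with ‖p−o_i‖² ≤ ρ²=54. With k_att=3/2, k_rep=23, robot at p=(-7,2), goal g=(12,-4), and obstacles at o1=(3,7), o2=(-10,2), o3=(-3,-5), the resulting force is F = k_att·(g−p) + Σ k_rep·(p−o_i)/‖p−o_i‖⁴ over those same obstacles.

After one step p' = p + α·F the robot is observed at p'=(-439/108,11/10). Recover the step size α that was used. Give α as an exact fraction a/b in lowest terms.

F_att = 3/2·(g−p) = 3/2·(19,-6) = (28.5000,-9.0000)
o1: d²=125 > ρ²=54 → inactive
o2: d²=9 ≤ ρ²=54; F_rep = 23·(3,0)/9² = (0.8519,0.0000)
o3: d²=65 > ρ²=54 → inactive
F = F_att + ΣF_rep = (29.3519,-9.0000)
Δp = p'−p = (2.9352,-0.9000); α = Δx/Fx = (317/108) / (1585/54) = 1/10
check: Δy/Fy = (-9/10) / (-9) = 1/10 ✓

α = 1/10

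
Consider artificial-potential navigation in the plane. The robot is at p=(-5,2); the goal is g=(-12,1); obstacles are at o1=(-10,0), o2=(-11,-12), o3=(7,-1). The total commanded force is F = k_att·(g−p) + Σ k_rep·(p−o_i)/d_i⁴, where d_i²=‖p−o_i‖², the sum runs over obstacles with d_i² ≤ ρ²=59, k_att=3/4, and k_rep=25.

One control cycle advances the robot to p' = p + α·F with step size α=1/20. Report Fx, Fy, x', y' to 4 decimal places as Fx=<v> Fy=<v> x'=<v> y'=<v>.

Fx=-5.1014 Fy=-0.6905 x'=-5.2551 y'=1.9655

F_att = 3/4·(g−p) = 3/4·(-7,-1) = (-5.2500,-0.7500)
o1: d²=29 ≤ ρ²=59; F_rep = 25·(5,2)/29² = (0.1486,0.0595)
o2: d²=232 > ρ²=59 → inactive
o3: d²=153 > ρ²=59 → inactive
F = F_att + ΣF_rep = (-5.1014,-0.6905)
p' = p + 1/20·F = (-5.2551,1.9655)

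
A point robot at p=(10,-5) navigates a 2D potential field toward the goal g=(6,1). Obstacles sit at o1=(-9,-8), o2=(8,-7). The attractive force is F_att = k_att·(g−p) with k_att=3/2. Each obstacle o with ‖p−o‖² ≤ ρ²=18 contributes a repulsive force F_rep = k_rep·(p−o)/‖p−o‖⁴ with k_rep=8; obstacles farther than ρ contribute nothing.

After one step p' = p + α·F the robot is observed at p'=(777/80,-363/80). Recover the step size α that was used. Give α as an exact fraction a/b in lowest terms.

α = 1/20

F_att = 3/2·(g−p) = 3/2·(-4,6) = (-6.0000,9.0000)
o1: d²=370 > ρ²=18 → inactive
o2: d²=8 ≤ ρ²=18; F_rep = 8·(2,2)/8² = (0.2500,0.2500)
F = F_att + ΣF_rep = (-5.7500,9.2500)
Δp = p'−p = (-0.2875,0.4625); α = Δx/Fx = (-23/80) / (-23/4) = 1/20
check: Δy/Fy = (37/80) / (37/4) = 1/20 ✓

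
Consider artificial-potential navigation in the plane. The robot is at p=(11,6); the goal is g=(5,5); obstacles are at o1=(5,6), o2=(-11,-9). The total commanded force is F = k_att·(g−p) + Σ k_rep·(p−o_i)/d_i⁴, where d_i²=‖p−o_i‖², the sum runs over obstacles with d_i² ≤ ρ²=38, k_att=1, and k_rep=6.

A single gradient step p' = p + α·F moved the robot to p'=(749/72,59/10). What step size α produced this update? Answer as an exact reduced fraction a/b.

F_att = 1·(g−p) = 1·(-6,-1) = (-6.0000,-1.0000)
o1: d²=36 ≤ ρ²=38; F_rep = 6·(6,0)/36² = (0.0278,0.0000)
o2: d²=709 > ρ²=38 → inactive
F = F_att + ΣF_rep = (-5.9722,-1.0000)
Δp = p'−p = (-0.5972,-0.1000); α = Δx/Fx = (-43/72) / (-215/36) = 1/10
check: Δy/Fy = (-1/10) / (-1) = 1/10 ✓

α = 1/10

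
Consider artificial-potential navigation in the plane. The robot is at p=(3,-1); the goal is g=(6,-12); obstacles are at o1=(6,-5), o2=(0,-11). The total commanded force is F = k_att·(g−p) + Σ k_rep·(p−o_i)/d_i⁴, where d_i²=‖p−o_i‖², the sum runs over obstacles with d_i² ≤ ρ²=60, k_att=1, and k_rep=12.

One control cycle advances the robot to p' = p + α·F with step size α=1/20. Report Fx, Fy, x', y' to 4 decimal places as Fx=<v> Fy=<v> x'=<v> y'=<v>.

F_att = 1·(g−p) = 1·(3,-11) = (3.0000,-11.0000)
o1: d²=25 ≤ ρ²=60; F_rep = 12·(-3,4)/25² = (-0.0576,0.0768)
o2: d²=109 > ρ²=60 → inactive
F = F_att + ΣF_rep = (2.9424,-10.9232)
p' = p + 1/20·F = (3.1471,-1.5462)

Fx=2.9424 Fy=-10.9232 x'=3.1471 y'=-1.5462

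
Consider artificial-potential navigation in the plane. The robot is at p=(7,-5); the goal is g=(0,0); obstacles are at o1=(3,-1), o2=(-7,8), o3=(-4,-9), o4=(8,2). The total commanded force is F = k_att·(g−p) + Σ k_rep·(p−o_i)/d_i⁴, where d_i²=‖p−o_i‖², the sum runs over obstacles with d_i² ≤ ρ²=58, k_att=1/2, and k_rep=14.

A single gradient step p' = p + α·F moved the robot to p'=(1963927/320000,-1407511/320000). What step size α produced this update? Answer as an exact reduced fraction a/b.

α = 1/4

F_att = 1/2·(g−p) = 1/2·(-7,5) = (-3.5000,2.5000)
o1: d²=32 ≤ ρ²=58; F_rep = 14·(4,-4)/32² = (0.0547,-0.0547)
o2: d²=365 > ρ²=58 → inactive
o3: d²=137 > ρ²=58 → inactive
o4: d²=50 ≤ ρ²=58; F_rep = 14·(-1,-7)/50² = (-0.0056,-0.0392)
F = F_att + ΣF_rep = (-3.4509,2.4061)
Δp = p'−p = (-0.8627,0.6015); α = Δx/Fx = (-276073/320000) / (-276073/80000) = 1/4
check: Δy/Fy = (192489/320000) / (192489/80000) = 1/4 ✓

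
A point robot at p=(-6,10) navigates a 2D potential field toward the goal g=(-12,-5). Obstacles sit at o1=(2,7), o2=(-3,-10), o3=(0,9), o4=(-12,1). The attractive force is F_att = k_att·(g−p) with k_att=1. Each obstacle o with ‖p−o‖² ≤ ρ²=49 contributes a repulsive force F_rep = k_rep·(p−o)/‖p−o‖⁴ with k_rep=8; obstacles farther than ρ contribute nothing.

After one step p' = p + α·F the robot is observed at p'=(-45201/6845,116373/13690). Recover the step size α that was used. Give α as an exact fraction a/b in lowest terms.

α = 1/10

F_att = 1·(g−p) = 1·(-6,-15) = (-6.0000,-15.0000)
o1: d²=73 > ρ²=49 → inactive
o2: d²=409 > ρ²=49 → inactive
o3: d²=37 ≤ ρ²=49; F_rep = 8·(-6,1)/37² = (-0.0351,0.0058)
o4: d²=117 > ρ²=49 → inactive
F = F_att + ΣF_rep = (-6.0351,-14.9942)
Δp = p'−p = (-0.6035,-1.4994); α = Δx/Fx = (-4131/6845) / (-8262/1369) = 1/10
check: Δy/Fy = (-20527/13690) / (-20527/1369) = 1/10 ✓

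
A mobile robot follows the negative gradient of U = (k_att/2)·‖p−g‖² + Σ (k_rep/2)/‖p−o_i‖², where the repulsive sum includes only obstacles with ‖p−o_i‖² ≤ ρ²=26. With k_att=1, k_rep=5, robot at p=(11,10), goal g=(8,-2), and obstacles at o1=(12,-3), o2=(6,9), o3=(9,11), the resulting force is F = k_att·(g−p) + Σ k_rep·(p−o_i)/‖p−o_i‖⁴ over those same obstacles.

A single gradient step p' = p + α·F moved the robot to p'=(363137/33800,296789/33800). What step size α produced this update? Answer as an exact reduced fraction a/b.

α = 1/10

F_att = 1·(g−p) = 1·(-3,-12) = (-3.0000,-12.0000)
o1: d²=170 > ρ²=26 → inactive
o2: d²=26 ≤ ρ²=26; F_rep = 5·(5,1)/26² = (0.0370,0.0074)
o3: d²=5 ≤ ρ²=26; F_rep = 5·(2,-1)/5² = (0.4000,-0.2000)
F = F_att + ΣF_rep = (-2.5630,-12.1926)
Δp = p'−p = (-0.2563,-1.2193); α = Δx/Fx = (-8663/33800) / (-8663/3380) = 1/10
check: Δy/Fy = (-41211/33800) / (-41211/3380) = 1/10 ✓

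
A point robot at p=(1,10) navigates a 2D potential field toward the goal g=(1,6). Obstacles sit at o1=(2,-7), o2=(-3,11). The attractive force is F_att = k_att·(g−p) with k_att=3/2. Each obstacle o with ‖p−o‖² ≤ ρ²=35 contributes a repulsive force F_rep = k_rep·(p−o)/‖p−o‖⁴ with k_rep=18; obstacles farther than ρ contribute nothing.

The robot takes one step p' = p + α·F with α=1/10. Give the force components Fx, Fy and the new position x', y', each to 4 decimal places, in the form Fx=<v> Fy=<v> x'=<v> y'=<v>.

Fx=0.2491 Fy=-6.0623 x'=1.0249 y'=9.3938

F_att = 3/2·(g−p) = 3/2·(0,-4) = (0.0000,-6.0000)
o1: d²=290 > ρ²=35 → inactive
o2: d²=17 ≤ ρ²=35; F_rep = 18·(4,-1)/17² = (0.2491,-0.0623)
F = F_att + ΣF_rep = (0.2491,-6.0623)
p' = p + 1/10·F = (1.0249,9.3938)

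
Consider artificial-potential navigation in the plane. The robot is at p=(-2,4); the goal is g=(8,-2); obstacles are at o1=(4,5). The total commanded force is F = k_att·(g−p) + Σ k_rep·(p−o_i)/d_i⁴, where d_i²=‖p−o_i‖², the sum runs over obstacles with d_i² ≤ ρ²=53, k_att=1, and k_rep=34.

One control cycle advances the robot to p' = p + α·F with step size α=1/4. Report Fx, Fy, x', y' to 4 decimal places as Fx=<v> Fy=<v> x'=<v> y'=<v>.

F_att = 1·(g−p) = 1·(10,-6) = (10.0000,-6.0000)
o1: d²=37 ≤ ρ²=53; F_rep = 34·(-6,-1)/37² = (-0.1490,-0.0248)
F = F_att + ΣF_rep = (9.8510,-6.0248)
p' = p + 1/4·F = (0.4627,2.4938)

Fx=9.8510 Fy=-6.0248 x'=0.4627 y'=2.4938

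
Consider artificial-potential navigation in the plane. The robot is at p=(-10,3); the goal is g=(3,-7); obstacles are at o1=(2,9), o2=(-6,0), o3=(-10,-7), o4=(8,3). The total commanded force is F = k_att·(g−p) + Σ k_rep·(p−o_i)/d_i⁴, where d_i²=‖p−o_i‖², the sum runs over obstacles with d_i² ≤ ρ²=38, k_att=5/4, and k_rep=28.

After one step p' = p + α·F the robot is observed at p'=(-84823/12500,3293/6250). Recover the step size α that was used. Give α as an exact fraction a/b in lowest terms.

F_att = 5/4·(g−p) = 5/4·(13,-10) = (16.2500,-12.5000)
o1: d²=180 > ρ²=38 → inactive
o2: d²=25 ≤ ρ²=38; F_rep = 28·(-4,3)/25² = (-0.1792,0.1344)
o3: d²=100 > ρ²=38 → inactive
o4: d²=324 > ρ²=38 → inactive
F = F_att + ΣF_rep = (16.0708,-12.3656)
Δp = p'−p = (3.2142,-2.4731); α = Δx/Fx = (40177/12500) / (40177/2500) = 1/5
check: Δy/Fy = (-15457/6250) / (-15457/1250) = 1/5 ✓

α = 1/5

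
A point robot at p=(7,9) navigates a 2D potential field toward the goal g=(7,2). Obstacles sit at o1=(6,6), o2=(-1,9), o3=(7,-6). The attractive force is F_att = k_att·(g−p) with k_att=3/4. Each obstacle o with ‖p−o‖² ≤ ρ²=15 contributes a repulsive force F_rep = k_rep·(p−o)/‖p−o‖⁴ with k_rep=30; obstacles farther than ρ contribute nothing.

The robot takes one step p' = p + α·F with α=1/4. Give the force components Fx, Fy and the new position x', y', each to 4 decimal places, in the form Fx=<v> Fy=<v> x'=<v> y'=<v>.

Fx=0.3000 Fy=-4.3500 x'=7.0750 y'=7.9125

F_att = 3/4·(g−p) = 3/4·(0,-7) = (0.0000,-5.2500)
o1: d²=10 ≤ ρ²=15; F_rep = 30·(1,3)/10² = (0.3000,0.9000)
o2: d²=64 > ρ²=15 → inactive
o3: d²=225 > ρ²=15 → inactive
F = F_att + ΣF_rep = (0.3000,-4.3500)
p' = p + 1/4·F = (7.0750,7.9125)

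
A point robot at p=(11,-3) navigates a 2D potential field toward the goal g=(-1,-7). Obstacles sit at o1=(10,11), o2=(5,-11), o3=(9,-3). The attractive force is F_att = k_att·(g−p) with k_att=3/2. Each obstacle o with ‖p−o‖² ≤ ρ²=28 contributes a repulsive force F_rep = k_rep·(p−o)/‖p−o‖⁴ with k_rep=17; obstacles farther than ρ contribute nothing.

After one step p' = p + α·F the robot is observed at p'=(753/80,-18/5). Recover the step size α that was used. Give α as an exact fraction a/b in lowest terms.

F_att = 3/2·(g−p) = 3/2·(-12,-4) = (-18.0000,-6.0000)
o1: d²=197 > ρ²=28 → inactive
o2: d²=100 > ρ²=28 → inactive
o3: d²=4 ≤ ρ²=28; F_rep = 17·(2,0)/4² = (2.1250,0.0000)
F = F_att + ΣF_rep = (-15.8750,-6.0000)
Δp = p'−p = (-1.5875,-0.6000); α = Δx/Fx = (-127/80) / (-127/8) = 1/10
check: Δy/Fy = (-3/5) / (-6) = 1/10 ✓

α = 1/10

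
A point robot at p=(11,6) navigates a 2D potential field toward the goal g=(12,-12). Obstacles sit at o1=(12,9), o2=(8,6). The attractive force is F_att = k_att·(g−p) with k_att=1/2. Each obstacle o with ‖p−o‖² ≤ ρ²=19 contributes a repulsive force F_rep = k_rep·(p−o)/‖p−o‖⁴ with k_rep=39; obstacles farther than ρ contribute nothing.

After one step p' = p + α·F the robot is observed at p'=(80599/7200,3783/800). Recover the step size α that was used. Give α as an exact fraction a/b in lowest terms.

α = 1/8

F_att = 1/2·(g−p) = 1/2·(1,-18) = (0.5000,-9.0000)
o1: d²=10 ≤ ρ²=19; F_rep = 39·(-1,-3)/10² = (-0.3900,-1.1700)
o2: d²=9 ≤ ρ²=19; F_rep = 39·(3,0)/9² = (1.4444,0.0000)
F = F_att + ΣF_rep = (1.5544,-10.1700)
Δp = p'−p = (0.1943,-1.2712); α = Δx/Fx = (1399/7200) / (1399/900) = 1/8
check: Δy/Fy = (-1017/800) / (-1017/100) = 1/8 ✓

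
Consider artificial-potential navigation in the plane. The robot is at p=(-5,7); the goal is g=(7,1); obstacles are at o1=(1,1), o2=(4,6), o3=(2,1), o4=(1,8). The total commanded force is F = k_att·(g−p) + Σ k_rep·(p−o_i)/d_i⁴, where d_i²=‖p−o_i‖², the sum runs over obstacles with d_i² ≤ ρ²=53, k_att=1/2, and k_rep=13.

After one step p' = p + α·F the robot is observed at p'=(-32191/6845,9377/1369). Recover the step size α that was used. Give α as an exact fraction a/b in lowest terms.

F_att = 1/2·(g−p) = 1/2·(12,-6) = (6.0000,-3.0000)
o1: d²=72 > ρ²=53 → inactive
o2: d²=82 > ρ²=53 → inactive
o3: d²=85 > ρ²=53 → inactive
o4: d²=37 ≤ ρ²=53; F_rep = 13·(-6,-1)/37² = (-0.0570,-0.0095)
F = F_att + ΣF_rep = (5.9430,-3.0095)
Δp = p'−p = (0.2972,-0.1505); α = Δx/Fx = (2034/6845) / (8136/1369) = 1/20
check: Δy/Fy = (-206/1369) / (-4120/1369) = 1/20 ✓

α = 1/20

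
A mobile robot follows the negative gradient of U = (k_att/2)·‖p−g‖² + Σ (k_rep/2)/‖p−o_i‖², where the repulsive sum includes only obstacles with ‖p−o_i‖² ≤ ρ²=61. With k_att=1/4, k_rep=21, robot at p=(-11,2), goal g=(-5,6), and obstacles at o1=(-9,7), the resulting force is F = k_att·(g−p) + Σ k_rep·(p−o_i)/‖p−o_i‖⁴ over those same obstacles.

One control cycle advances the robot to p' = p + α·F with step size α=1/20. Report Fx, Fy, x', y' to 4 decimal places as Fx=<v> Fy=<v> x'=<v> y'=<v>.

F_att = 1/4·(g−p) = 1/4·(6,4) = (1.5000,1.0000)
o1: d²=29 ≤ ρ²=61; F_rep = 21·(-2,-5)/29² = (-0.0499,-0.1249)
F = F_att + ΣF_rep = (1.4501,0.8751)
p' = p + 1/20·F = (-10.9275,2.0438)

Fx=1.4501 Fy=0.8751 x'=-10.9275 y'=2.0438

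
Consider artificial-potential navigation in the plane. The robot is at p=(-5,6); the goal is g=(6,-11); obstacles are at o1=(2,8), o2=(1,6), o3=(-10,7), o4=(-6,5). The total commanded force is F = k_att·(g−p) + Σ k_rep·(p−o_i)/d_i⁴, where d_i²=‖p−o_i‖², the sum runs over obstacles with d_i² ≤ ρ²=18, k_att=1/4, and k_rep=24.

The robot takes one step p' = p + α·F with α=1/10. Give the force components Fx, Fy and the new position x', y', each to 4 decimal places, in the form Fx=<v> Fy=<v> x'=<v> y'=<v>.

Fx=8.7500 Fy=1.7500 x'=-4.1250 y'=6.1750

F_att = 1/4·(g−p) = 1/4·(11,-17) = (2.7500,-4.2500)
o1: d²=53 > ρ²=18 → inactive
o2: d²=36 > ρ²=18 → inactive
o3: d²=26 > ρ²=18 → inactive
o4: d²=2 ≤ ρ²=18; F_rep = 24·(1,1)/2² = (6.0000,6.0000)
F = F_att + ΣF_rep = (8.7500,1.7500)
p' = p + 1/10·F = (-4.1250,6.1750)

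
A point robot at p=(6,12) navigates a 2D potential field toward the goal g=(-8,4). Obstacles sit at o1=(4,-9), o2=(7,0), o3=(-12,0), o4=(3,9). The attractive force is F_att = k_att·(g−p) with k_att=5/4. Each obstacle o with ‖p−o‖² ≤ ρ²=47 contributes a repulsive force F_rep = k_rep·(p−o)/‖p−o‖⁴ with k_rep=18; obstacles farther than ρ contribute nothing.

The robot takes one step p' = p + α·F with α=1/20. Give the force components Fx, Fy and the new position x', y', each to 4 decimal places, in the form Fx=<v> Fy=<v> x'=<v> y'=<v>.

Fx=-17.3333 Fy=-9.8333 x'=5.1333 y'=11.5083

F_att = 5/4·(g−p) = 5/4·(-14,-8) = (-17.5000,-10.0000)
o1: d²=445 > ρ²=47 → inactive
o2: d²=145 > ρ²=47 → inactive
o3: d²=468 > ρ²=47 → inactive
o4: d²=18 ≤ ρ²=47; F_rep = 18·(3,3)/18² = (0.1667,0.1667)
F = F_att + ΣF_rep = (-17.3333,-9.8333)
p' = p + 1/20·F = (5.1333,11.5083)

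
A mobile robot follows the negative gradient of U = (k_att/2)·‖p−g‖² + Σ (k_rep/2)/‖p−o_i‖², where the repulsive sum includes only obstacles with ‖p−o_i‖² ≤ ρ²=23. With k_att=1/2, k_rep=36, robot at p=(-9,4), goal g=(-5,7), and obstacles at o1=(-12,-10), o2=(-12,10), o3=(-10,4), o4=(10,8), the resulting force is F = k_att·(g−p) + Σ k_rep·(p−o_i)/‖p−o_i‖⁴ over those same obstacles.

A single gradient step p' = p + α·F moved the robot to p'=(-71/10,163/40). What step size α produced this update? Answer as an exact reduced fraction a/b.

F_att = 1/2·(g−p) = 1/2·(4,3) = (2.0000,1.5000)
o1: d²=205 > ρ²=23 → inactive
o2: d²=45 > ρ²=23 → inactive
o3: d²=1 ≤ ρ²=23; F_rep = 36·(1,0)/1² = (36.0000,0.0000)
o4: d²=377 > ρ²=23 → inactive
F = F_att + ΣF_rep = (38.0000,1.5000)
Δp = p'−p = (1.9000,0.0750); α = Δx/Fx = (19/10) / (38) = 1/20
check: Δy/Fy = (3/40) / (3/2) = 1/20 ✓

α = 1/20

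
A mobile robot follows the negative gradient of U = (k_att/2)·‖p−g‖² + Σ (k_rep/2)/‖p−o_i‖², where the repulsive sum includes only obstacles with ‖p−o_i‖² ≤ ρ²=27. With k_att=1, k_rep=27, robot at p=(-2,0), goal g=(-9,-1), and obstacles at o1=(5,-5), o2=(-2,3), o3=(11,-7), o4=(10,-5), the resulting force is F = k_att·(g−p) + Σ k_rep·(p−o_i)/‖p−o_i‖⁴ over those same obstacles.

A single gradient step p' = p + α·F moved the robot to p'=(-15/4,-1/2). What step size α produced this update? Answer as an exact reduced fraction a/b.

F_att = 1·(g−p) = 1·(-7,-1) = (-7.0000,-1.0000)
o1: d²=74 > ρ²=27 → inactive
o2: d²=9 ≤ ρ²=27; F_rep = 27·(0,-3)/9² = (0.0000,-1.0000)
o3: d²=218 > ρ²=27 → inactive
o4: d²=169 > ρ²=27 → inactive
F = F_att + ΣF_rep = (-7.0000,-2.0000)
Δp = p'−p = (-1.7500,-0.5000); α = Δx/Fx = (-7/4) / (-7) = 1/4
check: Δy/Fy = (-1/2) / (-2) = 1/4 ✓

α = 1/4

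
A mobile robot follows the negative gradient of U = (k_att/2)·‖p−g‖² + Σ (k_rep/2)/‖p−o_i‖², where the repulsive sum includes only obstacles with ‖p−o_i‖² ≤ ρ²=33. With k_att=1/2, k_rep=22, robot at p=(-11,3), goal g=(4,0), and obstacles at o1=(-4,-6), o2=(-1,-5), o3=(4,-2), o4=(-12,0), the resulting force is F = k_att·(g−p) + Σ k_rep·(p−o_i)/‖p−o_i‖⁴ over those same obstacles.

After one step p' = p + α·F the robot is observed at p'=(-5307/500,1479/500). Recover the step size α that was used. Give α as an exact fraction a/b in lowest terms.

α = 1/20

F_att = 1/2·(g−p) = 1/2·(15,-3) = (7.5000,-1.5000)
o1: d²=130 > ρ²=33 → inactive
o2: d²=164 > ρ²=33 → inactive
o3: d²=250 > ρ²=33 → inactive
o4: d²=10 ≤ ρ²=33; F_rep = 22·(1,3)/10² = (0.2200,0.6600)
F = F_att + ΣF_rep = (7.7200,-0.8400)
Δp = p'−p = (0.3860,-0.0420); α = Δx/Fx = (193/500) / (193/25) = 1/20
check: Δy/Fy = (-21/500) / (-21/25) = 1/20 ✓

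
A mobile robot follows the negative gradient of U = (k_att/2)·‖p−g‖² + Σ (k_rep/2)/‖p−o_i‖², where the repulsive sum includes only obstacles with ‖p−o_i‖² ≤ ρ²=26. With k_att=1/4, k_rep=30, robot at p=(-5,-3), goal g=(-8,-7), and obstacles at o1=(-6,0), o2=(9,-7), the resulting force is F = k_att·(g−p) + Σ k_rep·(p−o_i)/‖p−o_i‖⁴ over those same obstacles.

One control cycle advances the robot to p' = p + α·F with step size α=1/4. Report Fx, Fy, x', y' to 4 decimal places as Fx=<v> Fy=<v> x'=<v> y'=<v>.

F_att = 1/4·(g−p) = 1/4·(-3,-4) = (-0.7500,-1.0000)
o1: d²=10 ≤ ρ²=26; F_rep = 30·(1,-3)/10² = (0.3000,-0.9000)
o2: d²=212 > ρ²=26 → inactive
F = F_att + ΣF_rep = (-0.4500,-1.9000)
p' = p + 1/4·F = (-5.1125,-3.4750)

Fx=-0.4500 Fy=-1.9000 x'=-5.1125 y'=-3.4750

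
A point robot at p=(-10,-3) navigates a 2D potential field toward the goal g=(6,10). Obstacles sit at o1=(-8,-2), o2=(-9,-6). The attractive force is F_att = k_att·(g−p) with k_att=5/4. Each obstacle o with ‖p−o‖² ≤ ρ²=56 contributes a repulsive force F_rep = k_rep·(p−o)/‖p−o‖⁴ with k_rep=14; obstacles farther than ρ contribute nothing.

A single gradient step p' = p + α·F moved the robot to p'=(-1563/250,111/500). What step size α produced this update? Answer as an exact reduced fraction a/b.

F_att = 5/4·(g−p) = 5/4·(16,13) = (20.0000,16.2500)
o1: d²=5 ≤ ρ²=56; F_rep = 14·(-2,-1)/5² = (-1.1200,-0.5600)
o2: d²=10 ≤ ρ²=56; F_rep = 14·(-1,3)/10² = (-0.1400,0.4200)
F = F_att + ΣF_rep = (18.7400,16.1100)
Δp = p'−p = (3.7480,3.2220); α = Δx/Fx = (937/250) / (937/50) = 1/5
check: Δy/Fy = (1611/500) / (1611/100) = 1/5 ✓

α = 1/5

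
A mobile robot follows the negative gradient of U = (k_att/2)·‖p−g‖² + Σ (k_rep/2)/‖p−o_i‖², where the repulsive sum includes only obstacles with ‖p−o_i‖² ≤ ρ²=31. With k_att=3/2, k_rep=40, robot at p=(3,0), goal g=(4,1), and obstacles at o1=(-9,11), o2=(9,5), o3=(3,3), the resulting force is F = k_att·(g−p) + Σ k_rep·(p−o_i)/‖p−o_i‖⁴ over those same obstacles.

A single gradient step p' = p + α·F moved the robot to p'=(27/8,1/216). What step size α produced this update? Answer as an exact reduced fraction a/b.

α = 1/4

F_att = 3/2·(g−p) = 3/2·(1,1) = (1.5000,1.5000)
o1: d²=265 > ρ²=31 → inactive
o2: d²=61 > ρ²=31 → inactive
o3: d²=9 ≤ ρ²=31; F_rep = 40·(0,-3)/9² = (0.0000,-1.4815)
F = F_att + ΣF_rep = (1.5000,0.0185)
Δp = p'−p = (0.3750,0.0046); α = Δx/Fx = (3/8) / (3/2) = 1/4
check: Δy/Fy = (1/216) / (1/54) = 1/4 ✓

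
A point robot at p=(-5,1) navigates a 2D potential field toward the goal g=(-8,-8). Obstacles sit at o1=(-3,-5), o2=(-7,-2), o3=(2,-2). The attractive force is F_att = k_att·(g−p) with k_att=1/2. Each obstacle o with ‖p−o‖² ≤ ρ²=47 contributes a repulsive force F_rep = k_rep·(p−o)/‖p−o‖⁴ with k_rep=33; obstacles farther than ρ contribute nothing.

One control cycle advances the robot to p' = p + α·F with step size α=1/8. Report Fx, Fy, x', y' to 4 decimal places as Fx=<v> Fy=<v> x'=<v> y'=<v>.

Fx=-1.1507 Fy=-3.7905 x'=-5.1438 y'=0.5262

F_att = 1/2·(g−p) = 1/2·(-3,-9) = (-1.5000,-4.5000)
o1: d²=40 ≤ ρ²=47; F_rep = 33·(-2,6)/40² = (-0.0413,0.1237)
o2: d²=13 ≤ ρ²=47; F_rep = 33·(2,3)/13² = (0.3905,0.5858)
o3: d²=58 > ρ²=47 → inactive
F = F_att + ΣF_rep = (-1.1507,-3.7905)
p' = p + 1/8·F = (-5.1438,0.5262)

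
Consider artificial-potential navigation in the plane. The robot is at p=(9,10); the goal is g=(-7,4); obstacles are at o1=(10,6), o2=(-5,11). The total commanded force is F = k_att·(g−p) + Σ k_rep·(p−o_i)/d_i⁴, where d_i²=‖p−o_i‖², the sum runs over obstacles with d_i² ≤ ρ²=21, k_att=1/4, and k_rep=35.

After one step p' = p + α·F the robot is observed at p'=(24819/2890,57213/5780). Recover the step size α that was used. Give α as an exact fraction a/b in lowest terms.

F_att = 1/4·(g−p) = 1/4·(-16,-6) = (-4.0000,-1.5000)
o1: d²=17 ≤ ρ²=21; F_rep = 35·(-1,4)/17² = (-0.1211,0.4844)
o2: d²=197 > ρ²=21 → inactive
F = F_att + ΣF_rep = (-4.1211,-1.0156)
Δp = p'−p = (-0.4121,-0.1016); α = Δx/Fx = (-1191/2890) / (-1191/289) = 1/10
check: Δy/Fy = (-587/5780) / (-587/578) = 1/10 ✓

α = 1/10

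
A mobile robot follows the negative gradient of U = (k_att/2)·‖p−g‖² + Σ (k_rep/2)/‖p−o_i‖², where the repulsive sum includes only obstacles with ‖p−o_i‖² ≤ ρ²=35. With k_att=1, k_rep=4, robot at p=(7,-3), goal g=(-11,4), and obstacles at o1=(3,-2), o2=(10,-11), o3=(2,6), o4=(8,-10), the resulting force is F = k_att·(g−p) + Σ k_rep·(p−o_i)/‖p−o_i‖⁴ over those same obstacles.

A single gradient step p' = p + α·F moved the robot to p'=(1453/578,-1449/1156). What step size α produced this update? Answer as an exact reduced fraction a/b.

F_att = 1·(g−p) = 1·(-18,7) = (-18.0000,7.0000)
o1: d²=17 ≤ ρ²=35; F_rep = 4·(4,-1)/17² = (0.0554,-0.0138)
o2: d²=73 > ρ²=35 → inactive
o3: d²=106 > ρ²=35 → inactive
o4: d²=50 > ρ²=35 → inactive
F = F_att + ΣF_rep = (-17.9446,6.9862)
Δp = p'−p = (-4.4862,1.7465); α = Δx/Fx = (-2593/578) / (-5186/289) = 1/4
check: Δy/Fy = (2019/1156) / (2019/289) = 1/4 ✓

α = 1/4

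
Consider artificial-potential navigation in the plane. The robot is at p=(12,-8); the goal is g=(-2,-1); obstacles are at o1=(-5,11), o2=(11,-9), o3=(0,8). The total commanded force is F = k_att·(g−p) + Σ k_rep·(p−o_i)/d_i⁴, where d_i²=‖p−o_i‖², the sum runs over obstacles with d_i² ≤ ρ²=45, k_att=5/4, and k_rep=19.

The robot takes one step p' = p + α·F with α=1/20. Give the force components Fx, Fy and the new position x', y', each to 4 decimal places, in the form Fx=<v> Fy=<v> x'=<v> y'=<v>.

F_att = 5/4·(g−p) = 5/4·(-14,7) = (-17.5000,8.7500)
o1: d²=650 > ρ²=45 → inactive
o2: d²=2 ≤ ρ²=45; F_rep = 19·(1,1)/2² = (4.7500,4.7500)
o3: d²=400 > ρ²=45 → inactive
F = F_att + ΣF_rep = (-12.7500,13.5000)
p' = p + 1/20·F = (11.3625,-7.3250)

Fx=-12.7500 Fy=13.5000 x'=11.3625 y'=-7.3250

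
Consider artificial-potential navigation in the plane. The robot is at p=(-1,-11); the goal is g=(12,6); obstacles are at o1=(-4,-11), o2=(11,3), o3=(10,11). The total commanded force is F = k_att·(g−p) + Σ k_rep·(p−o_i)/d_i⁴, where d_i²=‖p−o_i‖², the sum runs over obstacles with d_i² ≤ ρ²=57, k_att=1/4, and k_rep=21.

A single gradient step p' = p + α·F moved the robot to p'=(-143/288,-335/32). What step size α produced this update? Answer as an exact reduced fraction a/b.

F_att = 1/4·(g−p) = 1/4·(13,17) = (3.2500,4.2500)
o1: d²=9 ≤ ρ²=57; F_rep = 21·(3,0)/9² = (0.7778,0.0000)
o2: d²=340 > ρ²=57 → inactive
o3: d²=605 > ρ²=57 → inactive
F = F_att + ΣF_rep = (4.0278,4.2500)
Δp = p'−p = (0.5035,0.5312); α = Δx/Fx = (145/288) / (145/36) = 1/8
check: Δy/Fy = (17/32) / (17/4) = 1/8 ✓

α = 1/8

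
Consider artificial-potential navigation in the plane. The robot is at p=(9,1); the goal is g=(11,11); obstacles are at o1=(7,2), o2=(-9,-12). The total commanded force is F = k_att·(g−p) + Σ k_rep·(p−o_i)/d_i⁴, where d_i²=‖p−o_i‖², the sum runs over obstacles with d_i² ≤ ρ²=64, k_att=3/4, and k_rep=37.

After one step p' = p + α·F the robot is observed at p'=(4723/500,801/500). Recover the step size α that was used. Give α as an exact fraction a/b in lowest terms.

α = 1/10

F_att = 3/4·(g−p) = 3/4·(2,10) = (1.5000,7.5000)
o1: d²=5 ≤ ρ²=64; F_rep = 37·(2,-1)/5² = (2.9600,-1.4800)
o2: d²=493 > ρ²=64 → inactive
F = F_att + ΣF_rep = (4.4600,6.0200)
Δp = p'−p = (0.4460,0.6020); α = Δx/Fx = (223/500) / (223/50) = 1/10
check: Δy/Fy = (301/500) / (301/50) = 1/10 ✓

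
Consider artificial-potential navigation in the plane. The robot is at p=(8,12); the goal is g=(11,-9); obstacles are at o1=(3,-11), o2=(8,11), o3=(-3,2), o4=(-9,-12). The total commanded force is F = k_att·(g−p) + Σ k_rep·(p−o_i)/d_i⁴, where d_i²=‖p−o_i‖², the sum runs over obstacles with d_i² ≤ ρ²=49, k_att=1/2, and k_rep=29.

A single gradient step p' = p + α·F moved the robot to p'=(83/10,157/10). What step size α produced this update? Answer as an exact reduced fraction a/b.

F_att = 1/2·(g−p) = 1/2·(3,-21) = (1.5000,-10.5000)
o1: d²=554 > ρ²=49 → inactive
o2: d²=1 ≤ ρ²=49; F_rep = 29·(0,1)/1² = (0.0000,29.0000)
o3: d²=221 > ρ²=49 → inactive
o4: d²=865 > ρ²=49 → inactive
F = F_att + ΣF_rep = (1.5000,18.5000)
Δp = p'−p = (0.3000,3.7000); α = Δx/Fx = (3/10) / (3/2) = 1/5
check: Δy/Fy = (37/10) / (37/2) = 1/5 ✓

α = 1/5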